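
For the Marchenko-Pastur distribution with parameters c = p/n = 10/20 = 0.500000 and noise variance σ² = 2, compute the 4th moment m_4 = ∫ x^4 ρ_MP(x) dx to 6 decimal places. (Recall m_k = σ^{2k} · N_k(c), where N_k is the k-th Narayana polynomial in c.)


E[X⁴] = σ⁸ (1 + 6c + 6c² + c³) (fourth MP moment). With σ² = 2 (so σ⁸ = 16) and c = 10/20 = 0.500000: E[X⁴] = 16 · (1 + 6·0.500000 + 6·(0.500000)² + (0.500000)³) = 16 · 5.625000.

So E[X^4] = 90.000000.


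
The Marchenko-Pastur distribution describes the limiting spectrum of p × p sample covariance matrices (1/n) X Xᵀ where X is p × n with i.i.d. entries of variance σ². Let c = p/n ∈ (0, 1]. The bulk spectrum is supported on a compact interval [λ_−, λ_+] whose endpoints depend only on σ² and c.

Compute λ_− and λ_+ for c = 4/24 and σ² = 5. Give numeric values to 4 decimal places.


c = 4/24 = 0.166667; √c = 0.408248.
λ_− = σ² (1 − √c)² = 5 · (1 − 0.408248)² = 5 · (0.591752)² = 1.750850.
λ_+ = σ² (1 + √c)² = 5 · (1 + 0.408248)² = 5 · (1.408248)² = 9.915816.

Rounded to 4 decimal places: λ_− ≈ 1.7509, λ_+ ≈ 9.9158.


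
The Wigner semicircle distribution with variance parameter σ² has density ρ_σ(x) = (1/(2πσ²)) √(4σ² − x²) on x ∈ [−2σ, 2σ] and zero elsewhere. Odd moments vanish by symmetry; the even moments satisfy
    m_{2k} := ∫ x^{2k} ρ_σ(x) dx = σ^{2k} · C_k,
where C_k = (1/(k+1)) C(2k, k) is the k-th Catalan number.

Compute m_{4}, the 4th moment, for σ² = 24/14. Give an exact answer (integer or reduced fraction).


By the scaled semicircle moment identity, m_{2k} = σ^{2k} · C_k with k = 2.
C_2 = (1/(k+1)) · C(2k, k) = (1/3) · C(4, 2) = (1/3) · 6 = 2.
σ^{2k} = (σ²)^k = (24/14)^2 = 144/49.

Therefore m_{4} = σ^{4} · C_2 = (144/49) · 2 = 288/49.


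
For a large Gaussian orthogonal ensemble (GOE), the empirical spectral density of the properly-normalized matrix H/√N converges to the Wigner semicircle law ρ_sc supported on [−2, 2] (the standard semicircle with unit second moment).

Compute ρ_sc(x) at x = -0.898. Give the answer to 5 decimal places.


ρ_sc(x) = (1/(2π)) √(4 − x²). With x = -0.898:
  4 − x² = 4 − (-0.898)² = 4 − 0.806404 = 3.193596.
  √(4 − x²) = 1.787064.
  1/(2π) = 0.159155.
  ρ_sc(-0.898) = 0.159155 · 1.787064 = 0.284420.

Rounded to 5 decimal places: ρ_sc(-0.898) ≈ 0.28442.


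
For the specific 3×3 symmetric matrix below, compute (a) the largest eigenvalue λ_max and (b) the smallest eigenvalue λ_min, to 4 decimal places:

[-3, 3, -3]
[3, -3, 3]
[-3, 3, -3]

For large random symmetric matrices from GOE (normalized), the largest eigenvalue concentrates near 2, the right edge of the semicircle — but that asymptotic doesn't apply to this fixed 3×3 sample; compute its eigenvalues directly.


Since M is real symmetric, all three eigenvalues are real; they are the roots of det(λI − M) = λ³ − (tr M) λ² + s λ − det M, where s is the sum of the principal 2×2 minors.
tr M = -3 + (-3) + (-3) = -9.
s = ((-3)·(-3) − 3²) + ((-3)·(-3) − (-3)²) + ((-3)·(-3) − 3²) = 0 + 0 + 0 = 0.
det M (expand along row 1) = (-3)·0 − 3·0 + (-3)·0 = 0.
Characteristic polynomial: λ³ + 9λ² = 0.
Substitute λ = y + (tr M)/3 = y − 3.000000 to remove the quadratic term: y³ + p·y + q = 0 with p = s − (tr M)²/3 = -27.000000 and q = −2(tr M)³/27 + (tr M)·s/3 − det M = 54.000000.
Three real roots ⇒ use the trigonometric (Viète) form: r = 2√(−p/3) = 6.000000, φ = arccos(3q/(p·r)) = arccos(-1.000000) = 3.141593 rad.
y_k = r·cos(φ/3 − 2πk/3) for k = 0, 1, 2 gives y = 3.000000, 3.000000, -6.000000.
λ_k = y_k − 3.000000 gives λ = 0.0000, 0.0000, -9.0000 (check: the sum is -9.0000 = tr M).

Hence λ_max = 0.0000 and λ_min = -9.0000.


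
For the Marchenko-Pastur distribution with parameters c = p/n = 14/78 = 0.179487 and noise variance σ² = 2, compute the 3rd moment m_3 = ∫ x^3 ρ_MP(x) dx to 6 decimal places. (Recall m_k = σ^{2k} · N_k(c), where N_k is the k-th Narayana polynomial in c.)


E[X³] = σ⁶ (1 + 3c + c²) (third MP moment). With σ² = 2 (so σ⁶ = 8) and c = 14/78 = 0.179487: E[X³] = 8 · (1 + 3·0.179487 + (0.179487)²) = 8 · 1.570677.

So E[X^3] = 12.565417.


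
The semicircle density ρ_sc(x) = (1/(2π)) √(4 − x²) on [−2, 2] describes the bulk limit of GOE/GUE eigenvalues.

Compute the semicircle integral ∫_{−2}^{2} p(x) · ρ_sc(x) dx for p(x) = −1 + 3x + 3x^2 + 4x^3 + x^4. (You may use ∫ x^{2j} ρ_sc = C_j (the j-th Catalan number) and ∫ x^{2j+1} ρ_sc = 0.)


Write p(x) = Σ a_i x^i, split into monomials and integrate each against ρ_sc separately.
Using ∫ x^{2j} ρ_sc = C_j = (1/(j+1)) C(2j, j) (Catalan numbers) and ∫ x^{2j+1} ρ_sc = 0 (odd monomials vanish by symmetry):
  i = 0 (even): a_0 · C_{0} = -1 · 1 = -1
  i = 1 (odd): ∫ x^1 ρ_sc = 0 (vanishes)
  i = 2 (even): a_2 · C_{1} = 3 · 1 = 3
  i = 3 (odd): ∫ x^3 ρ_sc = 0 (vanishes)
  i = 4 (even): a_4 · C_{2} = 1 · 2 = 2

Summing the contributions: ∫_{−2}^{2} p(x) ρ_sc(x) dx = (-1) + 3 + 2 = 4.


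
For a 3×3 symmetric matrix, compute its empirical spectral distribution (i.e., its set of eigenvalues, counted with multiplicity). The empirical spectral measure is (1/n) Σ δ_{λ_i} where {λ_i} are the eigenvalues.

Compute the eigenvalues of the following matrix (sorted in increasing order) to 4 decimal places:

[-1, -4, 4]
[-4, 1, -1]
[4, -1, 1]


Since M is real symmetric, all three eigenvalues are real; they are the roots of det(λI − M) = λ³ − (tr M) λ² + s λ − det M, where s is the sum of the principal 2×2 minors.
tr M = -1 + 1 + 1 = 1.
s = ((-1)·1 − (-4)²) + ((-1)·1 − 4²) + (1·1 − (-1)²) = -17 + (-17) + 0 = -34.
det M (expand along row 1) = (-1)·0 − (-4)·0 + 4·0 = 0.
Characteristic polynomial: λ³ − λ² − 34λ = 0.
Substitute λ = y + (tr M)/3 = y + 0.333333 to remove the quadratic term: y³ + p·y + q = 0 with p = s − (tr M)²/3 = -34.333333 and q = −2(tr M)³/27 + (tr M)·s/3 − det M = -11.407407.
Three real roots ⇒ use the trigonometric (Viète) form: r = 2√(−p/3) = 6.765928, φ = arccos(3q/(p·r)) = arccos(0.147321) = 1.422937 rad.
y_k = r·cos(φ/3 − 2πk/3) for k = 0, 1, 2 gives y = 6.019017, -0.333333, -5.685683.
λ_k = y_k + 0.333333 gives λ = 6.3523, 0.0000, -5.3523 (check: the sum is 1.0000 = tr M).

Eigenvalues sorted in increasing order: [-5.3523, 0.0000, 6.3523].


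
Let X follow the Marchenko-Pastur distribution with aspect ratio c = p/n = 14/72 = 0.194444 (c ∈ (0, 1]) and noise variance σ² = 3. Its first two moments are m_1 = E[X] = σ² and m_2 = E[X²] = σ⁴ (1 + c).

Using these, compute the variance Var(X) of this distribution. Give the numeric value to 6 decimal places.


m_1 = E[X] = σ² = 3, so m_1² = 9.
m_2 = E[X²] = σ⁴ (1 + c) = 9 · (1 + 0.194444) = 9 · 1.194444 = 10.750000.
(Note m_2 − m_1² simplifies to c · σ⁴ = 0.194444 · 9.)

Var(X) = m_2 − m_1² = 10.750000 − 9 = 1.750000.


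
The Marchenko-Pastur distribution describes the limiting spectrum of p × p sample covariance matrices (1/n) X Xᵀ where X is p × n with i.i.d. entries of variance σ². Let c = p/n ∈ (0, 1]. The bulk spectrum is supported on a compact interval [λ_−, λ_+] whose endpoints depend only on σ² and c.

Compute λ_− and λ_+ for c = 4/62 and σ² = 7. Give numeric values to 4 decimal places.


c = 4/62 = 0.064516; √c = 0.254000.
λ_− = σ² (1 − √c)² = 7 · (1 − 0.254000)² = 7 · (0.746000)² = 3.895609.
λ_+ = σ² (1 + √c)² = 7 · (1 + 0.254000)² = 7 · (1.254000)² = 11.007616.

Rounded to 4 decimal places: λ_− ≈ 3.8956, λ_+ ≈ 11.0076.


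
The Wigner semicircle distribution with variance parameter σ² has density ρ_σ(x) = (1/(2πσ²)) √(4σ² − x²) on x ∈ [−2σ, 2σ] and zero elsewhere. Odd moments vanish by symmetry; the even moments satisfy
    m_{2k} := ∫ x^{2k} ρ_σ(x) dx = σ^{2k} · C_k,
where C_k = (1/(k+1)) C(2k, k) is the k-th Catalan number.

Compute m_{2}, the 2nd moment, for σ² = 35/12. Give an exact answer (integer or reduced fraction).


By the scaled semicircle moment identity, m_{2k} = σ^{2k} · C_k with k = 1.
C_1 = (1/(k+1)) · C(2k, k) = (1/2) · C(2, 1) = (1/2) · 2 = 1.
σ^{2k} = (σ²)^k = (35/12)^1 = 35/12.

Therefore m_{2} = σ^{2} · C_1 = (35/12) · 1 = 35/12.


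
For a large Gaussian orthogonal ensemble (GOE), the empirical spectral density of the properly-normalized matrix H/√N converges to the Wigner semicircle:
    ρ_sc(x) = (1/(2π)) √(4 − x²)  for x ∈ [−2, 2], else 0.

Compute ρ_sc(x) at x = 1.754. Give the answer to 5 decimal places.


ρ_sc(x) = (1/(2π)) √(4 − x²). With x = 1.754:
  4 − x² = 4 − (1.754)² = 4 − 3.076516 = 0.923484.
  √(4 − x²) = 0.960981.
  1/(2π) = 0.159155.
  ρ_sc(1.754) = 0.159155 · 0.960981 = 0.152945.

Rounded to 5 decimal places: ρ_sc(1.754) ≈ 0.15294.


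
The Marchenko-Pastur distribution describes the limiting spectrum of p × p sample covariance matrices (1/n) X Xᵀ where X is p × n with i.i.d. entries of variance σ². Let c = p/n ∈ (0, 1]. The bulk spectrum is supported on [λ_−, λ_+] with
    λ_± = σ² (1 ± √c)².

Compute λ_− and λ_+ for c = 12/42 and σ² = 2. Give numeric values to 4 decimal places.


c = 12/42 = 0.285714; √c = 0.534522.
λ_− = σ² (1 − √c)² = 2 · (1 − 0.534522)² = 2 · (0.465478)² = 0.433339.
λ_+ = σ² (1 + √c)² = 2 · (1 + 0.534522)² = 2 · (1.534522)² = 4.709519.

Rounded to 4 decimal places: λ_− ≈ 0.4333, λ_+ ≈ 4.7095.


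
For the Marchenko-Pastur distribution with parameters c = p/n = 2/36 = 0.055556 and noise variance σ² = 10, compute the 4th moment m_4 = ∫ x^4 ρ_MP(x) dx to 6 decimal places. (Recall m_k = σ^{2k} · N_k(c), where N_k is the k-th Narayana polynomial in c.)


E[X⁴] = σ⁸ (1 + 6c + 6c² + c³) (fourth MP moment). With σ² = 10 (so σ⁸ = 10000) and c = 2/36 = 0.055556: E[X⁴] = 10000 · (1 + 6·0.055556 + 6·(0.055556)² + (0.055556)³) = 10000 · 1.352023.

So E[X^4] = 13520.233196.


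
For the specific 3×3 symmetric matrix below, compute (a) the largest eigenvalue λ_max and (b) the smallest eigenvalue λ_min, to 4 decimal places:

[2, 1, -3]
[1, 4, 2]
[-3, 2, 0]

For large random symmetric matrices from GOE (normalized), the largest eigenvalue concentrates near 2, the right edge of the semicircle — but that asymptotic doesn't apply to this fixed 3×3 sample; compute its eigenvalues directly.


Since M is real symmetric, all three eigenvalues are real; they are the roots of det(λI − M) = λ³ − (tr M) λ² + s λ − det M, where s is the sum of the principal 2×2 minors.
tr M = 2 + 4 + 0 = 6.
s = (2·4 − 1²) + (2·0 − (-3)²) + (4·0 − 2²) = 7 + (-9) + (-4) = -6.
det M (expand along row 1) = 2·(-4) − 1·6 + (-3)·14 = -56.
Characteristic polynomial: λ³ − 6λ² − 6λ + 56 = 0.
Substitute λ = y + (tr M)/3 = y + 2.000000 to remove the quadratic term: y³ + p·y + q = 0 with p = s − (tr M)²/3 = -18.000000 and q = −2(tr M)³/27 + (tr M)·s/3 − det M = 28.000000.
Three real roots ⇒ use the trigonometric (Viète) form: r = 2√(−p/3) = 4.898979, φ = arccos(3q/(p·r)) = arccos(-0.952579) = 2.832399 rad.
y_k = r·cos(φ/3 − 2πk/3) for k = 0, 1, 2 gives y = 2.872983, 2.000000, -4.872983.
λ_k = y_k + 2.000000 gives λ = 4.8730, 4.0000, -2.8730 (check: the sum is 6.0000 = tr M).

Hence λ_max = 4.8730 and λ_min = -2.8730.


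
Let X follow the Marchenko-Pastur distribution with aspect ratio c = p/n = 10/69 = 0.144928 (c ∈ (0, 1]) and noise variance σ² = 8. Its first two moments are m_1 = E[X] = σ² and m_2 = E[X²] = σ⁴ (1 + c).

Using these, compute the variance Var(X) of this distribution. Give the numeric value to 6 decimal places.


m_1 = E[X] = σ² = 8, so m_1² = 64.
m_2 = E[X²] = σ⁴ (1 + c) = 64 · (1 + 0.144928) = 64 · 1.144928 = 73.275362.
(Note m_2 − m_1² simplifies to c · σ⁴ = 0.144928 · 64.)

Var(X) = m_2 − m_1² = 73.275362 − 64 = 9.275362.


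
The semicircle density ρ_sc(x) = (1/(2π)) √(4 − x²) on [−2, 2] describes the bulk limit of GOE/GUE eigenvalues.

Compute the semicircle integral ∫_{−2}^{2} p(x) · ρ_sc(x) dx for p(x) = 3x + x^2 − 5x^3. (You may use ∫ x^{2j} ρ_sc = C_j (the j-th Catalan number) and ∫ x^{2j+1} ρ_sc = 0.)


Write p(x) = Σ a_i x^i, split into monomials and integrate each against ρ_sc separately.
Using ∫ x^{2j} ρ_sc = C_j = (1/(j+1)) C(2j, j) (Catalan numbers) and ∫ x^{2j+1} ρ_sc = 0 (odd monomials vanish by symmetry):
  i = 1 (odd): ∫ x^1 ρ_sc = 0 (vanishes)
  i = 2 (even): a_2 · C_{1} = 1 · 1 = 1
  i = 3 (odd): ∫ x^3 ρ_sc = 0 (vanishes)

Summing the contributions: ∫_{−2}^{2} p(x) ρ_sc(x) dx = 1.


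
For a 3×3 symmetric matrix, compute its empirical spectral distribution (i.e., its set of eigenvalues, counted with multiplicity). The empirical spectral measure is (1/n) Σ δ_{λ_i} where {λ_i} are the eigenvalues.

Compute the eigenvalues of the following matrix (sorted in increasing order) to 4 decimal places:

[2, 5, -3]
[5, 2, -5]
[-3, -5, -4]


Since M is real symmetric, all three eigenvalues are real; they are the roots of det(λI − M) = λ³ − (tr M) λ² + s λ − det M, where s is the sum of the principal 2×2 minors.
tr M = 2 + 2 + (-4) = 0.
s = (2·2 − 5²) + (2·(-4) − (-3)²) + (2·(-4) − (-5)²) = -21 + (-17) + (-33) = -71.
det M (expand along row 1) = 2·(-33) − 5·(-35) + (-3)·(-19) = 166.
Characteristic polynomial: λ³ − 71λ − 166 = 0.
Substitute λ = y + (tr M)/3 = y + 0.000000 to remove the quadratic term: y³ + p·y + q = 0 with p = s − (tr M)²/3 = -71.000000 and q = −2(tr M)³/27 + (tr M)·s/3 − det M = -166.000000.
Three real roots ⇒ use the trigonometric (Viète) form: r = 2√(−p/3) = 9.729680, φ = arccos(3q/(p·r)) = arccos(0.720896) = 0.765702 rad.
y_k = r·cos(φ/3 − 2πk/3) for k = 0, 1, 2 gives y = 9.414479, -2.579873, -6.834606.
λ_k = y_k + 0.000000 gives λ = 9.4145, -2.5799, -6.8346 (check: the sum is 0.0000 = tr M).

Eigenvalues sorted in increasing order: [-6.8346, -2.5799, 9.4145].


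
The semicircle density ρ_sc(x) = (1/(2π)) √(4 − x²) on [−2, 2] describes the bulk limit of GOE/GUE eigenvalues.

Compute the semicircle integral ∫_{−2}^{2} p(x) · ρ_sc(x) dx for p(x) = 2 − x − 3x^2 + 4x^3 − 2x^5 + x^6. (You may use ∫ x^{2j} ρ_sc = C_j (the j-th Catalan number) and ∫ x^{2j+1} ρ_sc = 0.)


Write p(x) = Σ a_i x^i, split into monomials and integrate each against ρ_sc separately.
Using ∫ x^{2j} ρ_sc = C_j = (1/(j+1)) C(2j, j) (Catalan numbers) and ∫ x^{2j+1} ρ_sc = 0 (odd monomials vanish by symmetry):
  i = 0 (even): a_0 · C_{0} = 2 · 1 = 2
  i = 1 (odd): ∫ x^1 ρ_sc = 0 (vanishes)
  i = 2 (even): a_2 · C_{1} = -3 · 1 = -3
  i = 3 (odd): ∫ x^3 ρ_sc = 0 (vanishes)
  i = 5 (odd): ∫ x^5 ρ_sc = 0 (vanishes)
  i = 6 (even): a_6 · C_{3} = 1 · 5 = 5

Summing the contributions: ∫_{−2}^{2} p(x) ρ_sc(x) dx = 2 + (-3) + 5 = 4.


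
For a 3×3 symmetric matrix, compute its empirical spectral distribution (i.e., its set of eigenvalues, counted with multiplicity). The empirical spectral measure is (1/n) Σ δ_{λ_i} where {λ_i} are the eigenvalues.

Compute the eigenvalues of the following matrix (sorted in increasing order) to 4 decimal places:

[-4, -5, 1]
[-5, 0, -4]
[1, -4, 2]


Since M is real symmetric, all three eigenvalues are real; they are the roots of det(λI − M) = λ³ − (tr M) λ² + s λ − det M, where s is the sum of the principal 2×2 minors.
tr M = -4 + 0 + 2 = -2.
s = ((-4)·0 − (-5)²) + ((-4)·2 − 1²) + (0·2 − (-4)²) = -25 + (-9) + (-16) = -50.
det M (expand along row 1) = (-4)·(-16) − (-5)·(-6) + 1·20 = 54.
Characteristic polynomial: λ³ + 2λ² − 50λ − 54 = 0.
Substitute λ = y + (tr M)/3 = y − 0.666667 to remove the quadratic term: y³ + p·y + q = 0 with p = s − (tr M)²/3 = -51.333333 and q = −2(tr M)³/27 + (tr M)·s/3 − det M = -20.074074.
Three real roots ⇒ use the trigonometric (Viète) form: r = 2√(−p/3) = 8.273116, φ = arccos(3q/(p·r)) = arccos(0.141804) = 1.428513 rad.
y_k = r·cos(φ/3 − 2πk/3) for k = 0, 1, 2 gives y = 7.352786, -0.392229, -6.960557.
λ_k = y_k − 0.666667 gives λ = 6.6861, -1.0589, -7.6272 (check: the sum is -2.0000 = tr M).

Eigenvalues sorted in increasing order: [-7.6272, -1.0589, 6.6861].


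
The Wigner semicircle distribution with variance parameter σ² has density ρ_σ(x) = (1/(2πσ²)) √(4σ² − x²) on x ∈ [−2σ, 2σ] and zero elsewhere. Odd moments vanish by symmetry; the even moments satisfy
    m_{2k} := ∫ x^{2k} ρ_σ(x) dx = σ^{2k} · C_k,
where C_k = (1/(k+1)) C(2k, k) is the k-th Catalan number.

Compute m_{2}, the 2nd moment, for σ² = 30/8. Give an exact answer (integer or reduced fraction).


By the scaled semicircle moment identity, m_{2k} = σ^{2k} · C_k with k = 1.
C_1 = (1/(k+1)) · C(2k, k) = (1/2) · C(2, 1) = (1/2) · 2 = 1.
σ^{2k} = (σ²)^k = (30/8)^1 = 15/4.

Therefore m_{2} = σ^{2} · C_1 = (15/4) · 1 = 15/4.


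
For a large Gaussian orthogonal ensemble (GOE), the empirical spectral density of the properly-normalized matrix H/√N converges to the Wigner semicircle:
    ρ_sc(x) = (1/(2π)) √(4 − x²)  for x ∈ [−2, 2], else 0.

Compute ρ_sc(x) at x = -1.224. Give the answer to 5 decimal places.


ρ_sc(x) = (1/(2π)) √(4 − x²). With x = -1.224:
  4 − x² = 4 − (-1.224)² = 4 − 1.498176 = 2.501824.
  √(4 − x²) = 1.581716.
  1/(2π) = 0.159155.
  ρ_sc(-1.224) = 0.159155 · 1.581716 = 0.251738.

Rounded to 5 decimal places: ρ_sc(-1.224) ≈ 0.25174.


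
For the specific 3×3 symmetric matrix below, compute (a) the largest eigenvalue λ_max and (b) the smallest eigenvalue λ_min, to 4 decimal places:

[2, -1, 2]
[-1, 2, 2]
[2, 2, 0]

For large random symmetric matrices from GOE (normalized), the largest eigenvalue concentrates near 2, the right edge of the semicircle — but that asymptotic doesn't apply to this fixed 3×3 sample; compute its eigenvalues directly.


Since M is real symmetric, all three eigenvalues are real; they are the roots of det(λI − M) = λ³ − (tr M) λ² + s λ − det M, where s is the sum of the principal 2×2 minors.
tr M = 2 + 2 + 0 = 4.
s = (2·2 − (-1)²) + (2·0 − 2²) + (2·0 − 2²) = 3 + (-4) + (-4) = -5.
det M (expand along row 1) = 2·(-4) − (-1)·(-4) + 2·(-6) = -24.
Characteristic polynomial: λ³ − 4λ² − 5λ + 24 = 0.
Substitute λ = y + (tr M)/3 = y + 1.333333 to remove the quadratic term: y³ + p·y + q = 0 with p = s − (tr M)²/3 = -10.333333 and q = −2(tr M)³/27 + (tr M)·s/3 − det M = 12.592593.
Three real roots ⇒ use the trigonometric (Viète) form: r = 2√(−p/3) = 3.711843, φ = arccos(3q/(p·r)) = arccos(-0.984932) = 2.967778 rad.
y_k = r·cos(φ/3 − 2πk/3) for k = 0, 1, 2 gives y = 2.038948, 1.666667, -3.705615.
λ_k = y_k + 1.333333 gives λ = 3.3723, 3.0000, -2.3723 (check: the sum is 4.0000 = tr M).

Hence λ_max = 3.3723 and λ_min = -2.3723.


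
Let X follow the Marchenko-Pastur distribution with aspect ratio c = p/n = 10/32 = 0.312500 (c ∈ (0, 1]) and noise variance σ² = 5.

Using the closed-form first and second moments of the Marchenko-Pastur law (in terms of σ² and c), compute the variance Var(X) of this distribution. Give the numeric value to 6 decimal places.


Recall the MP moments m_1 = E[X] = σ² and m_2 = E[X²] = σ⁴ (1 + c).
m_1 = E[X] = σ² = 5, so m_1² = 25.
m_2 = E[X²] = σ⁴ (1 + c) = 25 · (1 + 0.312500) = 25 · 1.312500 = 32.812500.
(Note m_2 − m_1² simplifies to c · σ⁴ = 0.312500 · 25.)

Var(X) = m_2 − m_1² = 32.812500 − 25 = 7.812500.


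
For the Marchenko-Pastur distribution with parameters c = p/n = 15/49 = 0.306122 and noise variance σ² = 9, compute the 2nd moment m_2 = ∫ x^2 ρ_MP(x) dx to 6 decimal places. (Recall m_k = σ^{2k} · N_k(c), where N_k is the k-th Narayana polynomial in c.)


E[X²] = σ⁴ (1 + c) (second MP moment). With σ² = 9 (so σ⁴ = 81) and c = 15/49 = 0.306122: E[X²] = 81 · (1 + 0.306122) = 81 · 1.306122.

So E[X^2] = 105.795918.


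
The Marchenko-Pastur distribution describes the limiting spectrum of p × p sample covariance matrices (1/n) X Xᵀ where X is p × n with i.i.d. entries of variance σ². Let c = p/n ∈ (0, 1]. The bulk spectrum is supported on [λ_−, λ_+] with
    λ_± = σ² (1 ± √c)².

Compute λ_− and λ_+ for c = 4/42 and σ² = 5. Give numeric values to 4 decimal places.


c = 4/42 = 0.095238; √c = 0.308607.
λ_− = σ² (1 − √c)² = 5 · (1 − 0.308607)² = 5 · (0.691393)² = 2.390123.
λ_+ = σ² (1 + √c)² = 5 · (1 + 0.308607)² = 5 · (1.308607)² = 8.562257.

Rounded to 4 decimal places: λ_− ≈ 2.3901, λ_+ ≈ 8.5623.


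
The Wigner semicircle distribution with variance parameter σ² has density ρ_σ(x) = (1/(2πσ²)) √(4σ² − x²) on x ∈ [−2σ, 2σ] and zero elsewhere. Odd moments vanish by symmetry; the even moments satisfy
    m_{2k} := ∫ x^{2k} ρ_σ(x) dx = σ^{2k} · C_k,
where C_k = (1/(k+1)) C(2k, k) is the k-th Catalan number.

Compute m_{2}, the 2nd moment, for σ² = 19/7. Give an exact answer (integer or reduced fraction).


By the scaled semicircle moment identity, m_{2k} = σ^{2k} · C_k with k = 1.
C_1 = (1/(k+1)) · C(2k, k) = (1/2) · C(2, 1) = (1/2) · 2 = 1.
σ^{2k} = (σ²)^k = (19/7)^1 = 19/7.

Therefore m_{2} = σ^{2} · C_1 = (19/7) · 1 = 19/7.


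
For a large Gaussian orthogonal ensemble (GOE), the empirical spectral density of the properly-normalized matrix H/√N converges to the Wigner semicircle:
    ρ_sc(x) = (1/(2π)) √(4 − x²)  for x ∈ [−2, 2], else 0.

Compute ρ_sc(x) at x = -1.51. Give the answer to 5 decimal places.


ρ_sc(x) = (1/(2π)) √(4 − x²). With x = -1.51:
  4 − x² = 4 − (-1.51)² = 4 − 2.280100 = 1.719900.
  √(4 − x²) = 1.311450.
  1/(2π) = 0.159155.
  ρ_sc(-1.51) = 0.159155 · 1.311450 = 0.208724.

Rounded to 5 decimal places: ρ_sc(-1.51) ≈ 0.20872.


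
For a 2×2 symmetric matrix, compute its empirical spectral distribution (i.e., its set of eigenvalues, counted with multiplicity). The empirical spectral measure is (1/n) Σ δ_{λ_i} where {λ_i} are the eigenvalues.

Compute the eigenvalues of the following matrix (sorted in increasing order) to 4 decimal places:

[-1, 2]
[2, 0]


Since M is real symmetric, both eigenvalues are real; they are the roots of det(λI − M) = λ² − (tr M) λ + det M.
tr M = -1 + 0 = -1.
det M = (-1)·0 − 2² = 0 − 4 = -4.
Characteristic polynomial: λ² + λ − 4 = 0.
Discriminant Δ = (tr M)² − 4·det M = 1 − (-16) = 17; √Δ = 4.123106.
λ = (tr M ± √Δ)/2 = (-1 ± 4.123106)/2, giving (tr M − √Δ)/2 = -2.5616 and (tr M + √Δ)/2 = 1.5616.

Eigenvalues sorted in increasing order: [-2.5616, 1.5616].


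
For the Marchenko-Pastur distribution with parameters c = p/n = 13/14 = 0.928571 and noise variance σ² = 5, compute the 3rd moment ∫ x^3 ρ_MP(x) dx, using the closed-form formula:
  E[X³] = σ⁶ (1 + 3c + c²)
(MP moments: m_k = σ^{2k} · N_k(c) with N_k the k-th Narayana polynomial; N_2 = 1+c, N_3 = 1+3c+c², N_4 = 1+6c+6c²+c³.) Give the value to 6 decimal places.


E[X³] = σ⁶ (1 + 3c + c²) (third MP moment). With σ² = 5 (so σ⁶ = 125) and c = 13/14 = 0.928571: E[X³] = 125 · (1 + 3·0.928571 + (0.928571)²) = 125 · 4.647959.

So E[X^3] = 580.994898.


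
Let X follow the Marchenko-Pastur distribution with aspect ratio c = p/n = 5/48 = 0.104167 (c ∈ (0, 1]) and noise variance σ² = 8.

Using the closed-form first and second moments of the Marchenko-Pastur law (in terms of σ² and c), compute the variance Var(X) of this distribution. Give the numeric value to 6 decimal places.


Recall the MP moments m_1 = E[X] = σ² and m_2 = E[X²] = σ⁴ (1 + c).
m_1 = E[X] = σ² = 8, so m_1² = 64.
m_2 = E[X²] = σ⁴ (1 + c) = 64 · (1 + 0.104167) = 64 · 1.104167 = 70.666667.
(Note m_2 − m_1² simplifies to c · σ⁴ = 0.104167 · 64.)

Var(X) = m_2 − m_1² = 70.666667 − 64 = 6.666667.


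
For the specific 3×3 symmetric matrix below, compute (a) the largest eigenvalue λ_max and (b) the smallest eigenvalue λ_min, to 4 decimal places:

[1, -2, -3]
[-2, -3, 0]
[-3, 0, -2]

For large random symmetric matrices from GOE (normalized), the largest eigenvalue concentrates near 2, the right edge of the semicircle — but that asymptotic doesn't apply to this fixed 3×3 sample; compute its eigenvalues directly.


Since M is real symmetric, all three eigenvalues are real; they are the roots of det(λI − M) = λ³ − (tr M) λ² + s λ − det M, where s is the sum of the principal 2×2 minors.
tr M = 1 + (-3) + (-2) = -4.
s = (1·(-3) − (-2)²) + (1·(-2) − (-3)²) + ((-3)·(-2) − 0²) = -7 + (-11) + 6 = -12.
det M (expand along row 1) = 1·6 − (-2)·4 + (-3)·(-9) = 41.
Characteristic polynomial: λ³ + 4λ² − 12λ − 41 = 0.
Substitute λ = y + (tr M)/3 = y − 1.333333 to remove the quadratic term: y³ + p·y + q = 0 with p = s − (tr M)²/3 = -17.333333 and q = −2(tr M)³/27 + (tr M)·s/3 − det M = -20.259259.
Three real roots ⇒ use the trigonometric (Viète) form: r = 2√(−p/3) = 4.807402, φ = arccos(3q/(p·r)) = arccos(0.729377) = 0.753385 rad.
y_k = r·cos(φ/3 − 2πk/3) for k = 0, 1, 2 gives y = 4.656606, -1.293728, -3.362879.
λ_k = y_k − 1.333333 gives λ = 3.3233, -2.6271, -4.6962 (check: the sum is -4.0000 = tr M).

Hence λ_max = 3.3233 and λ_min = -4.6962.


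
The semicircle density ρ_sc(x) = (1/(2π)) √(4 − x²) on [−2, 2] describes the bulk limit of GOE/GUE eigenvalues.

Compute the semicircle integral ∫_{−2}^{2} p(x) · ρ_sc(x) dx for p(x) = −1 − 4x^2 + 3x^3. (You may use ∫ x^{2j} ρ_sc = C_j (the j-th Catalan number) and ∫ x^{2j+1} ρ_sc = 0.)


Write p(x) = Σ a_i x^i, split into monomials and integrate each against ρ_sc separately.
Using ∫ x^{2j} ρ_sc = C_j = (1/(j+1)) C(2j, j) (Catalan numbers) and ∫ x^{2j+1} ρ_sc = 0 (odd monomials vanish by symmetry):
  i = 0 (even): a_0 · C_{0} = -1 · 1 = -1
  i = 2 (even): a_2 · C_{1} = -4 · 1 = -4
  i = 3 (odd): ∫ x^3 ρ_sc = 0 (vanishes)

Summing the contributions: ∫_{−2}^{2} p(x) ρ_sc(x) dx = (-1) + (-4) = -5.


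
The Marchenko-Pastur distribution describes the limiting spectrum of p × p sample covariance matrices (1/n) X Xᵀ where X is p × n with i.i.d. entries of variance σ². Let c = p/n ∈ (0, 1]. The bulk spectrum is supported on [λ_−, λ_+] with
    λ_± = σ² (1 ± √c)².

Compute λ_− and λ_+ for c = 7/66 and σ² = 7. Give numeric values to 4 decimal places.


c = 7/66 = 0.106061; √c = 0.325669.
λ_− = σ² (1 − √c)² = 7 · (1 − 0.325669)² = 7 · (0.674331)² = 3.183052.
λ_+ = σ² (1 + √c)² = 7 · (1 + 0.325669)² = 7 · (1.325669)² = 12.301797.

Rounded to 4 decimal places: λ_− ≈ 3.1831, λ_+ ≈ 12.3018.


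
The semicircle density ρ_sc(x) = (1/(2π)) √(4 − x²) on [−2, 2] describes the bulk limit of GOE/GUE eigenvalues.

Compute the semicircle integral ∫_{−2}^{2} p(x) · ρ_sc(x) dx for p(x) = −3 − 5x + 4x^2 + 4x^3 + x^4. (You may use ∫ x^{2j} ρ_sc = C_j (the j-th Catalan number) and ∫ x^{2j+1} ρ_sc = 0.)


Write p(x) = Σ a_i x^i, split into monomials and integrate each against ρ_sc separately.
Using ∫ x^{2j} ρ_sc = C_j = (1/(j+1)) C(2j, j) (Catalan numbers) and ∫ x^{2j+1} ρ_sc = 0 (odd monomials vanish by symmetry):
  i = 0 (even): a_0 · C_{0} = -3 · 1 = -3
  i = 1 (odd): ∫ x^1 ρ_sc = 0 (vanishes)
  i = 2 (even): a_2 · C_{1} = 4 · 1 = 4
  i = 3 (odd): ∫ x^3 ρ_sc = 0 (vanishes)
  i = 4 (even): a_4 · C_{2} = 1 · 2 = 2

Summing the contributions: ∫_{−2}^{2} p(x) ρ_sc(x) dx = (-3) + 4 + 2 = 3.


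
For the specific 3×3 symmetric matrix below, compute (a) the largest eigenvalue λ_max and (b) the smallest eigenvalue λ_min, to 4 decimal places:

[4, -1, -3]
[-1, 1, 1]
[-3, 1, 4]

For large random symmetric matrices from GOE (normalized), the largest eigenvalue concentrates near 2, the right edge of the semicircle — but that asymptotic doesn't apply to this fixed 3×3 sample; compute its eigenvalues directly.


Since M is real symmetric, all three eigenvalues are real; they are the roots of det(λI − M) = λ³ − (tr M) λ² + s λ − det M, where s is the sum of the principal 2×2 minors.
tr M = 4 + 1 + 4 = 9.
s = (4·1 − (-1)²) + (4·4 − (-3)²) + (1·4 − 1²) = 3 + 7 + 3 = 13.
det M (expand along row 1) = 4·3 − (-1)·(-1) + (-3)·2 = 5.
Characteristic polynomial: λ³ − 9λ² + 13λ − 5 = 0.
Substitute λ = y + (tr M)/3 = y + 3.000000 to remove the quadratic term: y³ + p·y + q = 0 with p = s − (tr M)²/3 = -14.000000 and q = −2(tr M)³/27 + (tr M)·s/3 − det M = -20.000000.
Three real roots ⇒ use the trigonometric (Viète) form: r = 2√(−p/3) = 4.320494, φ = arccos(3q/(p·r)) = arccos(0.991950) = 0.126970 rad.
y_k = r·cos(φ/3 − 2πk/3) for k = 0, 1, 2 gives y = 4.316625, -2.000000, -2.316625.
λ_k = y_k + 3.000000 gives λ = 7.3166, 1.0000, 0.6834 (check: the sum is 9.0000 = tr M).

Hence λ_max = 7.3166 and λ_min = 0.6834.


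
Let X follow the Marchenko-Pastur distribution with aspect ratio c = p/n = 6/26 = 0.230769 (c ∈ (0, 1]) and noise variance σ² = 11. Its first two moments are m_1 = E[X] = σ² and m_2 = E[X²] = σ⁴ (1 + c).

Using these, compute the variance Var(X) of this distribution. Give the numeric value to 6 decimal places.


m_1 = E[X] = σ² = 11, so m_1² = 121.
m_2 = E[X²] = σ⁴ (1 + c) = 121 · (1 + 0.230769) = 121 · 1.230769 = 148.923077.
(Note m_2 − m_1² simplifies to c · σ⁴ = 0.230769 · 121.)

Var(X) = m_2 − m_1² = 148.923077 − 121 = 27.923077.


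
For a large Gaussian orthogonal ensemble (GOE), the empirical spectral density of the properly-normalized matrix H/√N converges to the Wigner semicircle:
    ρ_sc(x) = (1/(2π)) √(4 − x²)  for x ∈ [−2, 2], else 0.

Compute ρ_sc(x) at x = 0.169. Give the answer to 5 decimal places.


ρ_sc(x) = (1/(2π)) √(4 − x²). With x = 0.169:
  4 − x² = 4 − (0.169)² = 4 − 0.028561 = 3.971439.
  √(4 − x²) = 1.992847.
  1/(2π) = 0.159155.
  ρ_sc(0.169) = 0.159155 · 1.992847 = 0.317171.

Rounded to 5 decimal places: ρ_sc(0.169) ≈ 0.31717.


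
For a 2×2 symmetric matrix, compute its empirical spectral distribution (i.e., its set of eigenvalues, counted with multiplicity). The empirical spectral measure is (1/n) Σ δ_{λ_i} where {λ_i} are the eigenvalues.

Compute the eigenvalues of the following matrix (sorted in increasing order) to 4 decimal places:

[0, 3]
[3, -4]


Since M is real symmetric, both eigenvalues are real; they are the roots of det(λI − M) = λ² − (tr M) λ + det M.
tr M = 0 + (-4) = -4.
det M = 0·(-4) − 3² = 0 − 9 = -9.
Characteristic polynomial: λ² + 4λ − 9 = 0.
Discriminant Δ = (tr M)² − 4·det M = 16 − (-36) = 52; √Δ = 7.211103.
λ = (tr M ± √Δ)/2 = (-4 ± 7.211103)/2, giving (tr M − √Δ)/2 = -5.6056 and (tr M + √Δ)/2 = 1.6056.

Eigenvalues sorted in increasing order: [-5.6056, 1.6056].


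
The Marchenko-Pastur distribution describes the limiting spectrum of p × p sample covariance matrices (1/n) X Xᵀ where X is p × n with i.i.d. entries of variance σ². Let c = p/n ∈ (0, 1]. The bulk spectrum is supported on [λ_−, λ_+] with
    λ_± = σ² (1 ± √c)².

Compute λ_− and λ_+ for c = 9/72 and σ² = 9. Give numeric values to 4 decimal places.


c = 9/72 = 0.125000; √c = 0.353553.
λ_− = σ² (1 − √c)² = 9 · (1 − 0.353553)² = 9 · (0.646447)² = 3.761039.
λ_+ = σ² (1 + √c)² = 9 · (1 + 0.353553)² = 9 · (1.353553)² = 16.488961.

Rounded to 4 decimal places: λ_− ≈ 3.7610, λ_+ ≈ 16.4890.


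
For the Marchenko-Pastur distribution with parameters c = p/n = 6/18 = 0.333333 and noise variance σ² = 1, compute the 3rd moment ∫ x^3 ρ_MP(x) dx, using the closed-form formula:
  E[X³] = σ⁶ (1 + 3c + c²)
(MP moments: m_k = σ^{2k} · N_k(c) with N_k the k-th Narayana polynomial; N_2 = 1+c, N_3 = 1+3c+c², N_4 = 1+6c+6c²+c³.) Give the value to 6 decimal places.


E[X³] = σ⁶ (1 + 3c + c²) (third MP moment). With σ² = 1 (so σ⁶ = 1) and c = 6/18 = 0.333333: E[X³] = 1 · (1 + 3·0.333333 + (0.333333)²) = 1 · 2.111111.

So E[X^3] = 2.111111.


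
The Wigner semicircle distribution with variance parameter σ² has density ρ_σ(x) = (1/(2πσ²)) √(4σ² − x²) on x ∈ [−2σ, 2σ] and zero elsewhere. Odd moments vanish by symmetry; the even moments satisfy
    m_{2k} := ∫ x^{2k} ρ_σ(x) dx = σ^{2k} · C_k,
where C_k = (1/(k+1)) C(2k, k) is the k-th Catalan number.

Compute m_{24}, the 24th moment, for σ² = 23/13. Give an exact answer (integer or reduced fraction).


By the scaled semicircle moment identity, m_{2k} = σ^{2k} · C_k with k = 12.
C_12 = (1/(k+1)) · C(2k, k) = (1/13) · C(24, 12) = (1/13) · 2704156 = 208012.
σ^{2k} = (σ²)^k = (23/13)^12 = 21914624432020321/23298085122481.

Therefore m_{24} = σ^{24} · C_12 = (21914624432020321/23298085122481) · 208012 = 4558504857353411011852/23298085122481.


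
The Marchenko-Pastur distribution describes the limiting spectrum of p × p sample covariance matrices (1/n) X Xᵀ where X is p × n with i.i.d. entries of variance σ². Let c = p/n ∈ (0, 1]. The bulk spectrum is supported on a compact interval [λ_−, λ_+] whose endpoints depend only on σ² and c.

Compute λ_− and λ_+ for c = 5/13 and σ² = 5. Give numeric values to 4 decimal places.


c = 5/13 = 0.384615; √c = 0.620174.
λ_− = σ² (1 − √c)² = 5 · (1 − 0.620174)² = 5 · (0.379826)² = 0.721340.
λ_+ = σ² (1 + √c)² = 5 · (1 + 0.620174)² = 5 · (1.620174)² = 13.124814.

Rounded to 4 decimal places: λ_− ≈ 0.7213, λ_+ ≈ 13.1248.


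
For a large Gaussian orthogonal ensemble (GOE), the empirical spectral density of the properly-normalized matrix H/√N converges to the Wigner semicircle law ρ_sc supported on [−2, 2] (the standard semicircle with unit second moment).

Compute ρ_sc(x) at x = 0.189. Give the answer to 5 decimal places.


ρ_sc(x) = (1/(2π)) √(4 − x²). With x = 0.189:
  4 − x² = 4 − (0.189)² = 4 − 0.035721 = 3.964279.
  √(4 − x²) = 1.991050.
  1/(2π) = 0.159155.
  ρ_sc(0.189) = 0.159155 · 1.991050 = 0.316885.

Rounded to 5 decimal places: ρ_sc(0.189) ≈ 0.31689.


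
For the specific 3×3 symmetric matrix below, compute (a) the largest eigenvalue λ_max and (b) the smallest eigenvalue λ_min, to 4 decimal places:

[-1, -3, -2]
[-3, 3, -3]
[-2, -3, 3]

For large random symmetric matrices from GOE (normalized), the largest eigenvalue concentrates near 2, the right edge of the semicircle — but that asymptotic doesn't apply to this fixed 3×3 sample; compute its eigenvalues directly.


Since M is real symmetric, all three eigenvalues are real; they are the roots of det(λI − M) = λ³ − (tr M) λ² + s λ − det M, where s is the sum of the principal 2×2 minors.
tr M = -1 + 3 + 3 = 5.
s = ((-1)·3 − (-3)²) + ((-1)·3 − (-2)²) + (3·3 − (-3)²) = -12 + (-7) + 0 = -19.
det M (expand along row 1) = (-1)·0 − (-3)·(-15) + (-2)·15 = -75.
Characteristic polynomial: λ³ − 5λ² − 19λ + 75 = 0.
Substitute λ = y + (tr M)/3 = y + 1.666667 to remove the quadratic term: y³ + p·y + q = 0 with p = s − (tr M)²/3 = -27.333333 and q = −2(tr M)³/27 + (tr M)·s/3 − det M = 34.074074.
Three real roots ⇒ use the trigonometric (Viète) form: r = 2√(−p/3) = 6.036923, φ = arccos(3q/(p·r)) = arccos(-0.619494) = 2.238894 rad.
y_k = r·cos(φ/3 − 2πk/3) for k = 0, 1, 2 gives y = 4.432353, 1.333333, -5.765686.
λ_k = y_k + 1.666667 gives λ = 6.0990, 3.0000, -4.0990 (check: the sum is 5.0000 = tr M).

Hence λ_max = 6.0990 and λ_min = -4.0990.


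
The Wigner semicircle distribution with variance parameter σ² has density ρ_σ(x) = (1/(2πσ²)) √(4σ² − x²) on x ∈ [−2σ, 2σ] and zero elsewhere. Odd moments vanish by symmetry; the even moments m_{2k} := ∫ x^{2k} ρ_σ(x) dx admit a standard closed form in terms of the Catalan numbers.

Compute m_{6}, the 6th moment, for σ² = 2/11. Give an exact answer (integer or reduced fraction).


By the scaled semicircle moment identity, m_{2k} = σ^{2k} · C_k with k = 3.
C_3 = (1/(k+1)) · C(2k, k) = (1/4) · C(6, 3) = (1/4) · 20 = 5.
σ^{2k} = (σ²)^k = (2/11)^3 = 8/1331.

Therefore m_{6} = σ^{6} · C_3 = (8/1331) · 5 = 40/1331.


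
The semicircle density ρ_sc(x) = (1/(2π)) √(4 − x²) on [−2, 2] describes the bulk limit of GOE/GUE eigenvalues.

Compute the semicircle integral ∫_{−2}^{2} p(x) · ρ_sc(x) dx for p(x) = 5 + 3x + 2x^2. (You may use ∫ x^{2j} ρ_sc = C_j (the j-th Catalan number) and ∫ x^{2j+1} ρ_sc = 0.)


Write p(x) = Σ a_i x^i, split into monomials and integrate each against ρ_sc separately.
Using ∫ x^{2j} ρ_sc = C_j = (1/(j+1)) C(2j, j) (Catalan numbers) and ∫ x^{2j+1} ρ_sc = 0 (odd monomials vanish by symmetry):
  i = 0 (even): a_0 · C_{0} = 5 · 1 = 5
  i = 1 (odd): ∫ x^1 ρ_sc = 0 (vanishes)
  i = 2 (even): a_2 · C_{1} = 2 · 1 = 2

Summing the contributions: ∫_{−2}^{2} p(x) ρ_sc(x) dx = 5 + 2 = 7.


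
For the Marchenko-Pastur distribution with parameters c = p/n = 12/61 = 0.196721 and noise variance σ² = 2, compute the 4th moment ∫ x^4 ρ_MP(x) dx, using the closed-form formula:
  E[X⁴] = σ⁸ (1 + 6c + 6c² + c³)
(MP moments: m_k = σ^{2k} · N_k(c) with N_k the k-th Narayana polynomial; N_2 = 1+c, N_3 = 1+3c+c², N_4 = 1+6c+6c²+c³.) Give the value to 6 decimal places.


E[X⁴] = σ⁸ (1 + 6c + 6c² + c³) (fourth MP moment). With σ² = 2 (so σ⁸ = 16) and c = 12/61 = 0.196721: E[X⁴] = 16 · (1 + 6·0.196721 + 6·(0.196721)² + (0.196721)³) = 16 · 2.420136.

So E[X^4] = 38.722184.


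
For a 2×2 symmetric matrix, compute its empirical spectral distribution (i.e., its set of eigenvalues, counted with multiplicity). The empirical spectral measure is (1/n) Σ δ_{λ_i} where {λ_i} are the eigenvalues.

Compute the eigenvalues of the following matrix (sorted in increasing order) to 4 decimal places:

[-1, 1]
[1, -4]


Since M is real symmetric, both eigenvalues are real; they are the roots of det(λI − M) = λ² − (tr M) λ + det M.
tr M = -1 + (-4) = -5.
det M = (-1)·(-4) − 1² = 4 − 1 = 3.
Characteristic polynomial: λ² + 5λ + 3 = 0.
Discriminant Δ = (tr M)² − 4·det M = 25 − 12 = 13; √Δ = 3.605551.
λ = (tr M ± √Δ)/2 = (-5 ± 3.605551)/2, giving (tr M − √Δ)/2 = -4.3028 and (tr M + √Δ)/2 = -0.6972.

Eigenvalues sorted in increasing order: [-4.3028, -0.6972].


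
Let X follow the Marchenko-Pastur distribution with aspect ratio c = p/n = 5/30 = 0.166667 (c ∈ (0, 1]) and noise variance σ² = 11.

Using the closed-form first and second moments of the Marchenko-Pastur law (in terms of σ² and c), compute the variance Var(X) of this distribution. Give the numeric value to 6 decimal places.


Recall the MP moments m_1 = E[X] = σ² and m_2 = E[X²] = σ⁴ (1 + c).
m_1 = E[X] = σ² = 11, so m_1² = 121.
m_2 = E[X²] = σ⁴ (1 + c) = 121 · (1 + 0.166667) = 121 · 1.166667 = 141.166667.
(Note m_2 − m_1² simplifies to c · σ⁴ = 0.166667 · 121.)

Var(X) = m_2 − m_1² = 141.166667 − 121 = 20.166667.


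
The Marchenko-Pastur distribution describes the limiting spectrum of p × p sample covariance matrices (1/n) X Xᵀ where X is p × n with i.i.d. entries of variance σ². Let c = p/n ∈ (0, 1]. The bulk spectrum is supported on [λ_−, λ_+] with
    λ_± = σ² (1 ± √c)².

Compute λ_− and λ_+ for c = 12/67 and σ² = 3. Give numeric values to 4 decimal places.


c = 12/67 = 0.179104; √c = 0.423207.
λ_− = σ² (1 − √c)² = 3 · (1 − 0.423207)² = 3 · (0.576793)² = 0.998069.
λ_+ = σ² (1 + √c)² = 3 · (1 + 0.423207)² = 3 · (1.423207)² = 6.076558.

Rounded to 4 decimal places: λ_− ≈ 0.9981, λ_+ ≈ 6.0766.


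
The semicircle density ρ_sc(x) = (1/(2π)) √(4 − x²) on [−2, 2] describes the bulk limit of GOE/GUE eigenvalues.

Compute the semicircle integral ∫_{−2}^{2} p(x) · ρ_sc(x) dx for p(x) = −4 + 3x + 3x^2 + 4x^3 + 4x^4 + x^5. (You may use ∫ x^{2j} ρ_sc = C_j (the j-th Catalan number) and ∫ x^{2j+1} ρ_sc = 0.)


Write p(x) = Σ a_i x^i, split into monomials and integrate each against ρ_sc separately.
Using ∫ x^{2j} ρ_sc = C_j = (1/(j+1)) C(2j, j) (Catalan numbers) and ∫ x^{2j+1} ρ_sc = 0 (odd monomials vanish by symmetry):
  i = 0 (even): a_0 · C_{0} = -4 · 1 = -4
  i = 1 (odd): ∫ x^1 ρ_sc = 0 (vanishes)
  i = 2 (even): a_2 · C_{1} = 3 · 1 = 3
  i = 3 (odd): ∫ x^3 ρ_sc = 0 (vanishes)
  i = 4 (even): a_4 · C_{2} = 4 · 2 = 8
  i = 5 (odd): ∫ x^5 ρ_sc = 0 (vanishes)

Summing the contributions: ∫_{−2}^{2} p(x) ρ_sc(x) dx = (-4) + 3 + 8 = 7.
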